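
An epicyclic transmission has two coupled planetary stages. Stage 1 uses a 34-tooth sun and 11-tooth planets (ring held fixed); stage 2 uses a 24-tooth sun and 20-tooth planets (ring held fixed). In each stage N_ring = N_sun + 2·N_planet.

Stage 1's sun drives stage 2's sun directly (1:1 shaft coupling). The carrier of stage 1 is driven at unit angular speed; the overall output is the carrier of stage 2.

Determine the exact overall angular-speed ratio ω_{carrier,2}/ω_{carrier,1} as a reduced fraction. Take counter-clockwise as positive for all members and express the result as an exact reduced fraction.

135/187

Stage 1: N_ring = 34 + 2·11 = 56
Stage 1: 34(ω_s−ω_c) = −56(ω_r−ω_c),  ω_r=0, ω_c=1
Stage 1: ω_s = 1 − (56/34)(0−1) = 45/17
  ⇒ ω_s¹/ω_c¹ = 45/17
Stage 2: N_ring = 24 + 2·20 = 64
Stage 2: 24(ω_s−ω_c) = −64(ω_r−ω_c),  ω_r=0, ω_s=1
Stage 2: 24(1−ω_c) = −64(0−ω_c)  ⇒  88ω_c = 24  ⇒  ω_c = 3/11
  ⇒ ω_c²/ω_s² = 3/11
Coupling ω_s² = ω_s¹ ⇒ overall = 45/17 × 3/11 = 135/187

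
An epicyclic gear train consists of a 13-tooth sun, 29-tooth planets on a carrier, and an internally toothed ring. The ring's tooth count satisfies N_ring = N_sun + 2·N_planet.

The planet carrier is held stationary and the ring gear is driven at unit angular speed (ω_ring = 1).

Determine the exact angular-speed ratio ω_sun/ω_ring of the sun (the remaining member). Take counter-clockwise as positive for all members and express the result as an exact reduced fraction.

N_ring = 13 + 2·29 = 71
13(ω_s−ω_c) = −71(ω_r−ω_c),  ω_c=0, ω_r=1
ω_s = 0 − (71/13)(1−0) = -71/13
ω_s/ω_r = -71/13

-71/13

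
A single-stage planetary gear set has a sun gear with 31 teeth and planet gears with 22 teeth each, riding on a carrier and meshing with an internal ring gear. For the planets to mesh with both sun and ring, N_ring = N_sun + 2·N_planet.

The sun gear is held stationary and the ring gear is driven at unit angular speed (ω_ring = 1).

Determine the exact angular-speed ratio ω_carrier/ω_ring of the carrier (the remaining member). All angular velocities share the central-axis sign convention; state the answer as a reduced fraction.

N_ring = 31 + 2·22 = 75
31(ω_s−ω_c) = −75(ω_r−ω_c),  ω_s=0, ω_r=1
31(0−ω_c) = −75(1−ω_c)  ⇒  106ω_c = 75  ⇒  ω_c = 75/106
ω_c/ω_r = 75/106

75/106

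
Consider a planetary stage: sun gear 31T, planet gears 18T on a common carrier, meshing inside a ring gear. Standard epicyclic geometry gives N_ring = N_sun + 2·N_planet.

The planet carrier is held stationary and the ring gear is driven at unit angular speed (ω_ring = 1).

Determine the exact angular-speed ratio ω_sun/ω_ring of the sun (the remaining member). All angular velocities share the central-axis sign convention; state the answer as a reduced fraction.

N_ring = 31 + 2·18 = 67
31(ω_s−ω_c) = −67(ω_r−ω_c),  ω_c=0, ω_r=1
ω_s = 0 − (67/31)(1−0) = -67/31
ω_s/ω_r = -67/31

-67/31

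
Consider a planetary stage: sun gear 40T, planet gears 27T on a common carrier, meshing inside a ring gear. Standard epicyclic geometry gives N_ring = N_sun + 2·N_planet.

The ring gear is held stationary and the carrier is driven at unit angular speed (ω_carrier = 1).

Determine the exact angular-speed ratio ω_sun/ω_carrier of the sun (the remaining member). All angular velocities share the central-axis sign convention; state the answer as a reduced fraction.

67/20

N_ring = 40 + 2·27 = 94
40(ω_s−ω_c) = −94(ω_r−ω_c),  ω_r=0, ω_c=1
ω_s = 1 − (94/40)(0−1) = 67/20
ω_s/ω_c = 67/20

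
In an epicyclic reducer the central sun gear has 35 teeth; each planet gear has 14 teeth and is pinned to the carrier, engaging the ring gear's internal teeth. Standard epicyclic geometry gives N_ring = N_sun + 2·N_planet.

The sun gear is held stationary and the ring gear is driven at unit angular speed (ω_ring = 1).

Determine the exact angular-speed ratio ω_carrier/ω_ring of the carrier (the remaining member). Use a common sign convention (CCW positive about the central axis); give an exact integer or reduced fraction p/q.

N_ring = 35 + 2·14 = 63
35(ω_s−ω_c) = −63(ω_r−ω_c),  ω_s=0, ω_r=1
35(0−ω_c) = −63(1−ω_c)  ⇒  98ω_c = 63  ⇒  ω_c = 9/14
ω_c/ω_r = 9/14

9/14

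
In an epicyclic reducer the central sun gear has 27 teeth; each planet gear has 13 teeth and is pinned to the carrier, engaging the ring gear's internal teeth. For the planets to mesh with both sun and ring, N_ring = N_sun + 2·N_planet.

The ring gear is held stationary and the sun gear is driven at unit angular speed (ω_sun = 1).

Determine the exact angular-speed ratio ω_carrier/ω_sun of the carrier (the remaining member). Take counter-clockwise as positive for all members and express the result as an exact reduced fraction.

27/80

N_ring = 27 + 2·13 = 53
27(ω_s−ω_c) = −53(ω_r−ω_c),  ω_r=0, ω_s=1
27(1−ω_c) = −53(0−ω_c)  ⇒  80ω_c = 27  ⇒  ω_c = 27/80
ω_c/ω_s = 27/80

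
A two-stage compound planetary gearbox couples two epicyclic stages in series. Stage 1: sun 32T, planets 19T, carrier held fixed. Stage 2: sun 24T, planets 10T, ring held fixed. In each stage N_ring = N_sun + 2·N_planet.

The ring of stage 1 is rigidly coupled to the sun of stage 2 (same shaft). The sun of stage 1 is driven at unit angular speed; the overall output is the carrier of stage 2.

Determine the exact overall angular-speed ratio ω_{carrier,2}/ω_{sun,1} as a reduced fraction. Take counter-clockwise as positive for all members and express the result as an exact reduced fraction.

-96/595

Stage 1: N_ring = 32 + 2·19 = 70
Stage 1: 32(ω_s−ω_c) = −70(ω_r−ω_c),  ω_c=0, ω_s=1
Stage 1: ω_r = 0 − (32/70)(1−0) = -16/35
  ⇒ ω_r¹/ω_s¹ = -16/35
Stage 2: N_ring = 24 + 2·10 = 44
Stage 2: 24(ω_s−ω_c) = −44(ω_r−ω_c),  ω_r=0, ω_s=1
Stage 2: 24(1−ω_c) = −44(0−ω_c)  ⇒  68ω_c = 24  ⇒  ω_c = 6/17
  ⇒ ω_c²/ω_s² = 6/17
Coupling ω_s² = ω_r¹ ⇒ overall = -16/35 × 6/17 = -96/595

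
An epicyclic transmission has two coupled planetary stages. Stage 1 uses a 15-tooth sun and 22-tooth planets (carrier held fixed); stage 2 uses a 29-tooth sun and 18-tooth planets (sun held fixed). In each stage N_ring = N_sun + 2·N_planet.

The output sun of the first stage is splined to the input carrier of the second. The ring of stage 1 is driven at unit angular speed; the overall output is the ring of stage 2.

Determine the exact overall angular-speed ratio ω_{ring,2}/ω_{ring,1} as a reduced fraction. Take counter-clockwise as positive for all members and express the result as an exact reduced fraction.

Stage 1: N_ring = 15 + 2·22 = 59
Stage 1: 15(ω_s−ω_c) = −59(ω_r−ω_c),  ω_c=0, ω_r=1
Stage 1: ω_s = 0 − (59/15)(1−0) = -59/15
  ⇒ ω_s¹/ω_r¹ = -59/15
Stage 2: N_ring = 29 + 2·18 = 65
Stage 2: 29(ω_s−ω_c) = −65(ω_r−ω_c),  ω_s=0, ω_c=1
Stage 2: ω_r = 1 − (29/65)(0−1) = 94/65
  ⇒ ω_r²/ω_c² = 94/65
Coupling ω_c² = ω_s¹ ⇒ overall = -59/15 × 94/65 = -5546/975

-5546/975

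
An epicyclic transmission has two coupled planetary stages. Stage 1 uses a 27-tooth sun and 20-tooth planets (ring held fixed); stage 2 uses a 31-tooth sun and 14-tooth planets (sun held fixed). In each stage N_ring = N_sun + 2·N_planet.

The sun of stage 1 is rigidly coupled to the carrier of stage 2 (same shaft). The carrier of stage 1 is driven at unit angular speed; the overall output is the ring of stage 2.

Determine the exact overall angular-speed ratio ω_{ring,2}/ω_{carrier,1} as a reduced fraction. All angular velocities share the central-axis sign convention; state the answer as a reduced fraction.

Stage 1: N_ring = 27 + 2·20 = 67
Stage 1: 27(ω_s−ω_c) = −67(ω_r−ω_c),  ω_r=0, ω_c=1
Stage 1: ω_s = 1 − (67/27)(0−1) = 94/27
  ⇒ ω_s¹/ω_c¹ = 94/27
Stage 2: N_ring = 31 + 2·14 = 59
Stage 2: 31(ω_s−ω_c) = −59(ω_r−ω_c),  ω_s=0, ω_c=1
Stage 2: ω_r = 1 − (31/59)(0−1) = 90/59
  ⇒ ω_r²/ω_c² = 90/59
Coupling ω_c² = ω_s¹ ⇒ overall = 94/27 × 90/59 = 940/177

940/177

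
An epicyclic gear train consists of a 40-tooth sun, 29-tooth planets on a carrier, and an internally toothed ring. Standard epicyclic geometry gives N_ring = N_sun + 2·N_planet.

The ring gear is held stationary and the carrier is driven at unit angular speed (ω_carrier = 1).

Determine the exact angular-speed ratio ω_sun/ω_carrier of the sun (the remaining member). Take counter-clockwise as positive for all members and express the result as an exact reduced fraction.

69/20

N_ring = 40 + 2·29 = 98
40(ω_s−ω_c) = −98(ω_r−ω_c),  ω_r=0, ω_c=1
ω_s = 1 − (98/40)(0−1) = 69/20
ω_s/ω_c = 69/20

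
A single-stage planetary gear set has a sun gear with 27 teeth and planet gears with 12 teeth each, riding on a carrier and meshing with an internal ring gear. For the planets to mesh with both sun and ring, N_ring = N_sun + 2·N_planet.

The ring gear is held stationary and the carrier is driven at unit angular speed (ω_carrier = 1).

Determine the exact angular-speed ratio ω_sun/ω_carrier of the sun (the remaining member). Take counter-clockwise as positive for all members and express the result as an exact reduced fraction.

26/9

N_ring = 27 + 2·12 = 51
27(ω_s−ω_c) = −51(ω_r−ω_c),  ω_r=0, ω_c=1
ω_s = 1 − (51/27)(0−1) = 26/9
ω_s/ω_c = 26/9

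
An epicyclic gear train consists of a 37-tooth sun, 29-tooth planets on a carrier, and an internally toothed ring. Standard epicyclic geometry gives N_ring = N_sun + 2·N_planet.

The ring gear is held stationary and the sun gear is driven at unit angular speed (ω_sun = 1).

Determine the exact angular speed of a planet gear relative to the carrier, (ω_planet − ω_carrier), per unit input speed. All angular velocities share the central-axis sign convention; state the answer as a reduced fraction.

N_ring = 37 + 2·29 = 95
37(ω_s−ω_c) = −95(ω_r−ω_c),  ω_r=0, ω_s=1
37(1−ω_c) = −95(0−ω_c)  ⇒  132ω_c = 37  ⇒  ω_c = 37/132
sun–planet: 37·(1−37/132) = −29·(ω_p−ω_c)  ⇒  ω_p−ω_c = −(37/29)·(95/132) = -3515/3828

-3515/3828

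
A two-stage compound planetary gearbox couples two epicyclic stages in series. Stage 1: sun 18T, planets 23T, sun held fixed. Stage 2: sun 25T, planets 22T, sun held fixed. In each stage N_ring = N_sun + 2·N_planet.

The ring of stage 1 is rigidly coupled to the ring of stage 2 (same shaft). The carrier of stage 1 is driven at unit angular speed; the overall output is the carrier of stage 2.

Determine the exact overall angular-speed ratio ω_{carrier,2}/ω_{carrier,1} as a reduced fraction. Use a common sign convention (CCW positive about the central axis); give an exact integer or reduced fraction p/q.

2829/3008

Stage 1: N_ring = 18 + 2·23 = 64
Stage 1: 18(ω_s−ω_c) = −64(ω_r−ω_c),  ω_s=0, ω_c=1
Stage 1: ω_r = 1 − (18/64)(0−1) = 41/32
  ⇒ ω_r¹/ω_c¹ = 41/32
Stage 2: N_ring = 25 + 2·22 = 69
Stage 2: 25(ω_s−ω_c) = −69(ω_r−ω_c),  ω_s=0, ω_r=1
Stage 2: 25(0−ω_c) = −69(1−ω_c)  ⇒  94ω_c = 69  ⇒  ω_c = 69/94
  ⇒ ω_c²/ω_r² = 69/94
Coupling ω_r² = ω_r¹ ⇒ overall = 41/32 × 69/94 = 2829/3008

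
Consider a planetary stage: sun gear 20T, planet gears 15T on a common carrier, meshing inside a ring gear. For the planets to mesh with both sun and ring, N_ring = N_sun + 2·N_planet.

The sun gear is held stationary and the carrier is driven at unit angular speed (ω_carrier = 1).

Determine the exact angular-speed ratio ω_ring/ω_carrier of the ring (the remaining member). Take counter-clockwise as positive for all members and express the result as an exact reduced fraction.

7/5

N_ring = 20 + 2·15 = 50
20(ω_s−ω_c) = −50(ω_r−ω_c),  ω_s=0, ω_c=1
ω_r = 1 − (20/50)(0−1) = 7/5
ω_r/ω_c = 7/5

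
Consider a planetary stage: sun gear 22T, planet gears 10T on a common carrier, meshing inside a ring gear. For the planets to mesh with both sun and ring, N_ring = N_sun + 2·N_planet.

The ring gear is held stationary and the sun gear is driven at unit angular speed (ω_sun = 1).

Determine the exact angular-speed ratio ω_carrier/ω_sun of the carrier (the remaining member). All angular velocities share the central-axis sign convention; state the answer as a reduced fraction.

11/32

N_ring = 22 + 2·10 = 42
22(ω_s−ω_c) = −42(ω_r−ω_c),  ω_r=0, ω_s=1
22(1−ω_c) = −42(0−ω_c)  ⇒  64ω_c = 22  ⇒  ω_c = 11/32
ω_c/ω_s = 11/32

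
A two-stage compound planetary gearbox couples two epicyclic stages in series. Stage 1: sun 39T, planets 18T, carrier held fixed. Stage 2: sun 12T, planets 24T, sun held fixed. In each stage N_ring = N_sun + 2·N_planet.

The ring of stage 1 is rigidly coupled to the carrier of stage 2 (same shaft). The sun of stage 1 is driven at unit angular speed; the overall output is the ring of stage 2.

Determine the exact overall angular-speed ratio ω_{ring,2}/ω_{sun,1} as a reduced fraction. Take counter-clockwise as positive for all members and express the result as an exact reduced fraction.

-78/125

Stage 1: N_ring = 39 + 2·18 = 75
Stage 1: 39(ω_s−ω_c) = −75(ω_r−ω_c),  ω_c=0, ω_s=1
Stage 1: ω_r = 0 − (39/75)(1−0) = -13/25
  ⇒ ω_r¹/ω_s¹ = -13/25
Stage 2: N_ring = 12 + 2·24 = 60
Stage 2: 12(ω_s−ω_c) = −60(ω_r−ω_c),  ω_s=0, ω_c=1
Stage 2: ω_r = 1 − (12/60)(0−1) = 6/5
  ⇒ ω_r²/ω_c² = 6/5
Coupling ω_c² = ω_r¹ ⇒ overall = -13/25 × 6/5 = -78/125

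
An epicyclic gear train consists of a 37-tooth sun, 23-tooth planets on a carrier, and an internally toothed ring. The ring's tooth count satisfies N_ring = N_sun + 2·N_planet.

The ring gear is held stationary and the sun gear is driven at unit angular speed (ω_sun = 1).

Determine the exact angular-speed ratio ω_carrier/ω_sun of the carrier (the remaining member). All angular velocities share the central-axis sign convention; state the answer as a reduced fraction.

N_ring = 37 + 2·23 = 83
37(ω_s−ω_c) = −83(ω_r−ω_c),  ω_r=0, ω_s=1
37(1−ω_c) = −83(0−ω_c)  ⇒  120ω_c = 37  ⇒  ω_c = 37/120
ω_c/ω_s = 37/120

37/120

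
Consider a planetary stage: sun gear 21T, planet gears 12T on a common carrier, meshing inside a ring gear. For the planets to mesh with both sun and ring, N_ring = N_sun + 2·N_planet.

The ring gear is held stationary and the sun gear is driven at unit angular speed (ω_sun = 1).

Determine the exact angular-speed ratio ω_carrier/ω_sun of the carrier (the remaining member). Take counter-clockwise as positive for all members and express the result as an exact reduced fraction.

7/22

N_ring = 21 + 2·12 = 45
21(ω_s−ω_c) = −45(ω_r−ω_c),  ω_r=0, ω_s=1
21(1−ω_c) = −45(0−ω_c)  ⇒  66ω_c = 21  ⇒  ω_c = 7/22
ω_c/ω_s = 7/22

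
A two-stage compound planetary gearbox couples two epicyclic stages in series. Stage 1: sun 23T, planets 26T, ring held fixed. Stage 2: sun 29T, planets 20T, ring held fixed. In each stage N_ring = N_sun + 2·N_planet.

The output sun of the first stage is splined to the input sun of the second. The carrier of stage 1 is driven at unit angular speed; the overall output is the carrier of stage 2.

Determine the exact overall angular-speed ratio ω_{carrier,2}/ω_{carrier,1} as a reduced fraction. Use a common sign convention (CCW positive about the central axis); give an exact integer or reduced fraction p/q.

Stage 1: N_ring = 23 + 2·26 = 75
Stage 1: 23(ω_s−ω_c) = −75(ω_r−ω_c),  ω_r=0, ω_c=1
Stage 1: ω_s = 1 − (75/23)(0−1) = 98/23
  ⇒ ω_s¹/ω_c¹ = 98/23
Stage 2: N_ring = 29 + 2·20 = 69
Stage 2: 29(ω_s−ω_c) = −69(ω_r−ω_c),  ω_r=0, ω_s=1
Stage 2: 29(1−ω_c) = −69(0−ω_c)  ⇒  98ω_c = 29  ⇒  ω_c = 29/98
  ⇒ ω_c²/ω_s² = 29/98
Coupling ω_s² = ω_s¹ ⇒ overall = 98/23 × 29/98 = 29/23

29/23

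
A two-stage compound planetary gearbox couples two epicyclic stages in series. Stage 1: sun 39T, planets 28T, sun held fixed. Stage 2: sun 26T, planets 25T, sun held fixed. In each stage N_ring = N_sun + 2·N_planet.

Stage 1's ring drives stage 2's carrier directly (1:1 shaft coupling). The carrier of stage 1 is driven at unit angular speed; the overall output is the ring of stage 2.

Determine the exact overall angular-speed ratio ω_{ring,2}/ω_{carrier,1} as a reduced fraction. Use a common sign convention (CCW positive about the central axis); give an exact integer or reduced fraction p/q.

Stage 1: N_ring = 39 + 2·28 = 95
Stage 1: 39(ω_s−ω_c) = −95(ω_r−ω_c),  ω_s=0, ω_c=1
Stage 1: ω_r = 1 − (39/95)(0−1) = 134/95
  ⇒ ω_r¹/ω_c¹ = 134/95
Stage 2: N_ring = 26 + 2·25 = 76
Stage 2: 26(ω_s−ω_c) = −76(ω_r−ω_c),  ω_s=0, ω_c=1
Stage 2: ω_r = 1 − (26/76)(0−1) = 51/38
  ⇒ ω_r²/ω_c² = 51/38
Coupling ω_c² = ω_r¹ ⇒ overall = 134/95 × 51/38 = 3417/1805

3417/1805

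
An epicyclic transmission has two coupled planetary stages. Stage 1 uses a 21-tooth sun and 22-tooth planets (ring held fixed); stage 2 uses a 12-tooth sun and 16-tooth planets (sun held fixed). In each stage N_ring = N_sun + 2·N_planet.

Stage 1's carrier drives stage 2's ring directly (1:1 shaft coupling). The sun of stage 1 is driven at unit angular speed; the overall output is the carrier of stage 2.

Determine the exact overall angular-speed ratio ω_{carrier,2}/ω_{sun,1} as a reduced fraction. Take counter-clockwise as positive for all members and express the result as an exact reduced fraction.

Stage 1: N_ring = 21 + 2·22 = 65
Stage 1: 21(ω_s−ω_c) = −65(ω_r−ω_c),  ω_r=0, ω_s=1
Stage 1: 21(1−ω_c) = −65(0−ω_c)  ⇒  86ω_c = 21  ⇒  ω_c = 21/86
  ⇒ ω_c¹/ω_s¹ = 21/86
Stage 2: N_ring = 12 + 2·16 = 44
Stage 2: 12(ω_s−ω_c) = −44(ω_r−ω_c),  ω_s=0, ω_r=1
Stage 2: 12(0−ω_c) = −44(1−ω_c)  ⇒  56ω_c = 44  ⇒  ω_c = 11/14
  ⇒ ω_c²/ω_r² = 11/14
Coupling ω_r² = ω_c¹ ⇒ overall = 21/86 × 11/14 = 33/172

33/172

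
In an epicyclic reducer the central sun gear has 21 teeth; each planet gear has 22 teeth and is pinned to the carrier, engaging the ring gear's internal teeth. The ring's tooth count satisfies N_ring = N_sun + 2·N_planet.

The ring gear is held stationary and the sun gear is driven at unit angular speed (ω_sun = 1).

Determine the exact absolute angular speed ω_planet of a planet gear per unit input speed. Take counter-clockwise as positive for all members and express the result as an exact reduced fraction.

-21/44

N_ring = 21 + 2·22 = 65
21(ω_s−ω_c) = −65(ω_r−ω_c),  ω_r=0, ω_s=1
21(1−ω_c) = −65(0−ω_c)  ⇒  86ω_c = 21  ⇒  ω_c = 21/86
sun–planet: 21·(1−21/86) = −22·(ω_p−ω_c)  ⇒  ω_p−ω_c = −(21/22)·(65/86) = -1365/1892
ω_p = 21/86 − 1365/1892 = -21/44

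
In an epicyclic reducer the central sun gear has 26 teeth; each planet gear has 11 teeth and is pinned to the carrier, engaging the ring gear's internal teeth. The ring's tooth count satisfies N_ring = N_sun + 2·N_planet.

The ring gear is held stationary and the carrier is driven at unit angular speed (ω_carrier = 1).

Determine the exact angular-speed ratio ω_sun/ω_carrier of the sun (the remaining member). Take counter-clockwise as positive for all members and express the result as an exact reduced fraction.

37/13

N_ring = 26 + 2·11 = 48
26(ω_s−ω_c) = −48(ω_r−ω_c),  ω_r=0, ω_c=1
ω_s = 1 − (48/26)(0−1) = 37/13
ω_s/ω_c = 37/13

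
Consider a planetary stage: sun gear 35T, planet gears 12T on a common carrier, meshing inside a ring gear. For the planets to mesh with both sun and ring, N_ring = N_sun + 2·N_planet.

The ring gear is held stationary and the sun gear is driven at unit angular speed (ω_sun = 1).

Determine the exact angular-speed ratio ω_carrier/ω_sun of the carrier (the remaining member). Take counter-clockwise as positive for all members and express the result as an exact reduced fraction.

N_ring = 35 + 2·12 = 59
35(ω_s−ω_c) = −59(ω_r−ω_c),  ω_r=0, ω_s=1
35(1−ω_c) = −59(0−ω_c)  ⇒  94ω_c = 35  ⇒  ω_c = 35/94
ω_c/ω_s = 35/94

35/94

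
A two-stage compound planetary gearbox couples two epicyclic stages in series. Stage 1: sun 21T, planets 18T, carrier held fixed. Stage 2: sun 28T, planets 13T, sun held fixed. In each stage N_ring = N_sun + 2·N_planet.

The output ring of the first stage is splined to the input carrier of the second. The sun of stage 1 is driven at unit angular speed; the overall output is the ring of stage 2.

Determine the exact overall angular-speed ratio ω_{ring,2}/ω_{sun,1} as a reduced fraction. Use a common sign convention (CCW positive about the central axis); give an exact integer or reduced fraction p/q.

-287/513

Stage 1: N_ring = 21 + 2·18 = 57
Stage 1: 21(ω_s−ω_c) = −57(ω_r−ω_c),  ω_c=0, ω_s=1
Stage 1: ω_r = 0 − (21/57)(1−0) = -7/19
  ⇒ ω_r¹/ω_s¹ = -7/19
Stage 2: N_ring = 28 + 2·13 = 54
Stage 2: 28(ω_s−ω_c) = −54(ω_r−ω_c),  ω_s=0, ω_c=1
Stage 2: ω_r = 1 − (28/54)(0−1) = 41/27
  ⇒ ω_r²/ω_c² = 41/27
Coupling ω_c² = ω_r¹ ⇒ overall = -7/19 × 41/27 = -287/513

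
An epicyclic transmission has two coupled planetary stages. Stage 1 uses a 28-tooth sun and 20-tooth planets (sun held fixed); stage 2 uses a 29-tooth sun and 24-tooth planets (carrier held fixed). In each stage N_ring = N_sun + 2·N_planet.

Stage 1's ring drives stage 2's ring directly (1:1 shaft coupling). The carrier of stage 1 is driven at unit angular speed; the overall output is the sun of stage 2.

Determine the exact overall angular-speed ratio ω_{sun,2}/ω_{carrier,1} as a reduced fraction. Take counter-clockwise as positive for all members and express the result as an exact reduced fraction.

-1848/493

Stage 1: N_ring = 28 + 2·20 = 68
Stage 1: 28(ω_s−ω_c) = −68(ω_r−ω_c),  ω_s=0, ω_c=1
Stage 1: ω_r = 1 − (28/68)(0−1) = 24/17
  ⇒ ω_r¹/ω_c¹ = 24/17
Stage 2: N_ring = 29 + 2·24 = 77
Stage 2: 29(ω_s−ω_c) = −77(ω_r−ω_c),  ω_c=0, ω_r=1
Stage 2: ω_s = 0 − (77/29)(1−0) = -77/29
  ⇒ ω_s²/ω_r² = -77/29
Coupling ω_r² = ω_r¹ ⇒ overall = 24/17 × -77/29 = -1848/493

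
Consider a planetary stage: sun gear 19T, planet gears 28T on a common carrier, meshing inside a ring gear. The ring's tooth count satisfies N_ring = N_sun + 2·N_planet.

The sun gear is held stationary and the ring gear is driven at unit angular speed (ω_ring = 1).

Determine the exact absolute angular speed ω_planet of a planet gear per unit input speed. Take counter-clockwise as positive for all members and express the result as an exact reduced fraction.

75/56

N_ring = 19 + 2·28 = 75
19(ω_s−ω_c) = −75(ω_r−ω_c),  ω_s=0, ω_r=1
19(0−ω_c) = −75(1−ω_c)  ⇒  94ω_c = 75  ⇒  ω_c = 75/94
sun–planet: 19·(0−75/94) = −28·(ω_p−ω_c)  ⇒  ω_p−ω_c = −(19/28)·(-75/94) = 1425/2632
ω_p = 75/94 + 1425/2632 = 75/56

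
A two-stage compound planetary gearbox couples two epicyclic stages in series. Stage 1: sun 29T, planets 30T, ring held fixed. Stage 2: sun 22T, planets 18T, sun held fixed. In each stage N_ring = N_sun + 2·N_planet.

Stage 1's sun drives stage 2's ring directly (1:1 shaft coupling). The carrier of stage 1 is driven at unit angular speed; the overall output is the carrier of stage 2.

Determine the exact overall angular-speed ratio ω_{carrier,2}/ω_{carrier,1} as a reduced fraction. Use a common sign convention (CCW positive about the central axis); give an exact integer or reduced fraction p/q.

Stage 1: N_ring = 29 + 2·30 = 89
Stage 1: 29(ω_s−ω_c) = −89(ω_r−ω_c),  ω_r=0, ω_c=1
Stage 1: ω_s = 1 − (89/29)(0−1) = 118/29
  ⇒ ω_s¹/ω_c¹ = 118/29
Stage 2: N_ring = 22 + 2·18 = 58
Stage 2: 22(ω_s−ω_c) = −58(ω_r−ω_c),  ω_s=0, ω_r=1
Stage 2: 22(0−ω_c) = −58(1−ω_c)  ⇒  80ω_c = 58  ⇒  ω_c = 29/40
  ⇒ ω_c²/ω_r² = 29/40
Coupling ω_r² = ω_s¹ ⇒ overall = 118/29 × 29/40 = 59/20

59/20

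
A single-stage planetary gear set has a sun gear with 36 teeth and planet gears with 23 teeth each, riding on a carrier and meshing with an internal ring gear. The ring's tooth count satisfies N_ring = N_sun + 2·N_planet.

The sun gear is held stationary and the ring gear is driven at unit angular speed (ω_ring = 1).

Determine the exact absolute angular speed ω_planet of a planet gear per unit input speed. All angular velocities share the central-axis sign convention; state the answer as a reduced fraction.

N_ring = 36 + 2·23 = 82
36(ω_s−ω_c) = −82(ω_r−ω_c),  ω_s=0, ω_r=1
36(0−ω_c) = −82(1−ω_c)  ⇒  118ω_c = 82  ⇒  ω_c = 41/59
sun–planet: 36·(0−41/59) = −23·(ω_p−ω_c)  ⇒  ω_p−ω_c = −(36/23)·(-41/59) = 1476/1357
ω_p = 41/59 + 1476/1357 = 41/23

41/23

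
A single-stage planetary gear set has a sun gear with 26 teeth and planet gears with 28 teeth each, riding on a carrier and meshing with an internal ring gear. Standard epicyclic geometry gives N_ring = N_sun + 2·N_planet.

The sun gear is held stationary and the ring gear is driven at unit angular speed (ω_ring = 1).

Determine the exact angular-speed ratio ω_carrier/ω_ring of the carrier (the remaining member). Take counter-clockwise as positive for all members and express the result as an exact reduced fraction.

41/54

N_ring = 26 + 2·28 = 82
26(ω_s−ω_c) = −82(ω_r−ω_c),  ω_s=0, ω_r=1
26(0−ω_c) = −82(1−ω_c)  ⇒  108ω_c = 82  ⇒  ω_c = 41/54
ω_c/ω_r = 41/54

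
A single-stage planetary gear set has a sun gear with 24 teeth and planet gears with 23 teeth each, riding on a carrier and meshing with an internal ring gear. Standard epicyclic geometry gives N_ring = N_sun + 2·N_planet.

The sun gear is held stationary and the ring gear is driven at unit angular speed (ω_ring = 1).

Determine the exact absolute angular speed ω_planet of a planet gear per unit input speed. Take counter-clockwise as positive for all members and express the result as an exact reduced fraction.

N_ring = 24 + 2·23 = 70
24(ω_s−ω_c) = −70(ω_r−ω_c),  ω_s=0, ω_r=1
24(0−ω_c) = −70(1−ω_c)  ⇒  94ω_c = 70  ⇒  ω_c = 35/47
sun–planet: 24·(0−35/47) = −23·(ω_p−ω_c)  ⇒  ω_p−ω_c = −(24/23)·(-35/47) = 840/1081
ω_p = 35/47 + 840/1081 = 35/23

35/23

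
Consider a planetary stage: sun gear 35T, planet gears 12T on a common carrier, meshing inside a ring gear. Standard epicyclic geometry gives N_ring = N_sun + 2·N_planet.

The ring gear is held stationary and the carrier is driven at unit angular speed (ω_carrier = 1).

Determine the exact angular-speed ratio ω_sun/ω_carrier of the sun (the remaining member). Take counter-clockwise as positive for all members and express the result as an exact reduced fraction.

N_ring = 35 + 2·12 = 59
35(ω_s−ω_c) = −59(ω_r−ω_c),  ω_r=0, ω_c=1
ω_s = 1 − (59/35)(0−1) = 94/35
ω_s/ω_c = 94/35

94/35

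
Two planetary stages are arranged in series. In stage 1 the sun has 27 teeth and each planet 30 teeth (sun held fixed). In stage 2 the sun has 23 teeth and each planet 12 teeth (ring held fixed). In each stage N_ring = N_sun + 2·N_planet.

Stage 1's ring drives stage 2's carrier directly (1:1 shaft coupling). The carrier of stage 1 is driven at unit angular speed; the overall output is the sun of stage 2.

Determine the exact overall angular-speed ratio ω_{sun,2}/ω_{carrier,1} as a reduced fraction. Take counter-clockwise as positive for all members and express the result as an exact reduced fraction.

2660/667

Stage 1: N_ring = 27 + 2·30 = 87
Stage 1: 27(ω_s−ω_c) = −87(ω_r−ω_c),  ω_s=0, ω_c=1
Stage 1: ω_r = 1 − (27/87)(0−1) = 38/29
  ⇒ ω_r¹/ω_c¹ = 38/29
Stage 2: N_ring = 23 + 2·12 = 47
Stage 2: 23(ω_s−ω_c) = −47(ω_r−ω_c),  ω_r=0, ω_c=1
Stage 2: ω_s = 1 − (47/23)(0−1) = 70/23
  ⇒ ω_s²/ω_c² = 70/23
Coupling ω_c² = ω_r¹ ⇒ overall = 38/29 × 70/23 = 2660/667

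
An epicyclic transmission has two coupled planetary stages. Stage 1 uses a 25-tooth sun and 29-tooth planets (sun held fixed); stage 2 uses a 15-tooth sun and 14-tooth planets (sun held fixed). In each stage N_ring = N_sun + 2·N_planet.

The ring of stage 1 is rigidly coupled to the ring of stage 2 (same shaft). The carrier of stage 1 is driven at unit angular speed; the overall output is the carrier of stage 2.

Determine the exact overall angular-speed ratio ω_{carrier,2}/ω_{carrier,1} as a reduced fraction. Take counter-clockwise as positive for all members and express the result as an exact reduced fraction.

Stage 1: N_ring = 25 + 2·29 = 83
Stage 1: 25(ω_s−ω_c) = −83(ω_r−ω_c),  ω_s=0, ω_c=1
Stage 1: ω_r = 1 − (25/83)(0−1) = 108/83
  ⇒ ω_r¹/ω_c¹ = 108/83
Stage 2: N_ring = 15 + 2·14 = 43
Stage 2: 15(ω_s−ω_c) = −43(ω_r−ω_c),  ω_s=0, ω_r=1
Stage 2: 15(0−ω_c) = −43(1−ω_c)  ⇒  58ω_c = 43  ⇒  ω_c = 43/58
  ⇒ ω_c²/ω_r² = 43/58
Coupling ω_r² = ω_r¹ ⇒ overall = 108/83 × 43/58 = 2322/2407

2322/2407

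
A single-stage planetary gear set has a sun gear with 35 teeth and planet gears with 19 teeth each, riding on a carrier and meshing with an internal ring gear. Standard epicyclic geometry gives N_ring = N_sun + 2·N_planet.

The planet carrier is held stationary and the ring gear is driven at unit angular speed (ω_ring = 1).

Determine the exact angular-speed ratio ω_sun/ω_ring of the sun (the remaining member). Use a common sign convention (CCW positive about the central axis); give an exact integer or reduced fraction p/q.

N_ring = 35 + 2·19 = 73
35(ω_s−ω_c) = −73(ω_r−ω_c),  ω_c=0, ω_r=1
ω_s = 0 − (73/35)(1−0) = -73/35
ω_s/ω_r = -73/35

-73/35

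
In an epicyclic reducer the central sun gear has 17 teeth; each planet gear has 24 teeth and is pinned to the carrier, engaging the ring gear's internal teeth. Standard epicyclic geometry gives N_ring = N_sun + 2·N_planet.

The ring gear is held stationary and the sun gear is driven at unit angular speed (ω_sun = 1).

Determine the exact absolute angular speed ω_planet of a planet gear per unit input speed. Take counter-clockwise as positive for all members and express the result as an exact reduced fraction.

N_ring = 17 + 2·24 = 65
17(ω_s−ω_c) = −65(ω_r−ω_c),  ω_r=0, ω_s=1
17(1−ω_c) = −65(0−ω_c)  ⇒  82ω_c = 17  ⇒  ω_c = 17/82
sun–planet: 17·(1−17/82) = −24·(ω_p−ω_c)  ⇒  ω_p−ω_c = −(17/24)·(65/82) = -1105/1968
ω_p = 17/82 − 1105/1968 = -17/48

-17/48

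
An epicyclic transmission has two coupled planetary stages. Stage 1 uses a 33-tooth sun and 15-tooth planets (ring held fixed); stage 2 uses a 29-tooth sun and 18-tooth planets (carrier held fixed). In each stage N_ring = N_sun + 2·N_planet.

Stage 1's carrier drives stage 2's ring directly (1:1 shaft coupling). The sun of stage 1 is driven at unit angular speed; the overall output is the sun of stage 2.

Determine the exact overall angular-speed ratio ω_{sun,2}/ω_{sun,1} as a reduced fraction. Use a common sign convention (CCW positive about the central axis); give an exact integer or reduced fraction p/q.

Stage 1: N_ring = 33 + 2·15 = 63
Stage 1: 33(ω_s−ω_c) = −63(ω_r−ω_c),  ω_r=0, ω_s=1
Stage 1: 33(1−ω_c) = −63(0−ω_c)  ⇒  96ω_c = 33  ⇒  ω_c = 11/32
  ⇒ ω_c¹/ω_s¹ = 11/32
Stage 2: N_ring = 29 + 2·18 = 65
Stage 2: 29(ω_s−ω_c) = −65(ω_r−ω_c),  ω_c=0, ω_r=1
Stage 2: ω_s = 0 − (65/29)(1−0) = -65/29
  ⇒ ω_s²/ω_r² = -65/29
Coupling ω_r² = ω_c¹ ⇒ overall = 11/32 × -65/29 = -715/928

-715/928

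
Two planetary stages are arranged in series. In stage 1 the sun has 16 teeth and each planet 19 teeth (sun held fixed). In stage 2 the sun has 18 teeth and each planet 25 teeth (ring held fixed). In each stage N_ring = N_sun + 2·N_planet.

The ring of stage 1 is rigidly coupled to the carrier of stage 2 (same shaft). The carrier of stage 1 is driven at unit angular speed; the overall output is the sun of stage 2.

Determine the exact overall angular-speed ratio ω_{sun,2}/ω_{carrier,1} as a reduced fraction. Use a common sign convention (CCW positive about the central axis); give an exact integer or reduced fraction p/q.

1505/243

Stage 1: N_ring = 16 + 2·19 = 54
Stage 1: 16(ω_s−ω_c) = −54(ω_r−ω_c),  ω_s=0, ω_c=1
Stage 1: ω_r = 1 − (16/54)(0−1) = 35/27
  ⇒ ω_r¹/ω_c¹ = 35/27
Stage 2: N_ring = 18 + 2·25 = 68
Stage 2: 18(ω_s−ω_c) = −68(ω_r−ω_c),  ω_r=0, ω_c=1
Stage 2: ω_s = 1 − (68/18)(0−1) = 43/9
  ⇒ ω_s²/ω_c² = 43/9
Coupling ω_c² = ω_r¹ ⇒ overall = 35/27 × 43/9 = 1505/243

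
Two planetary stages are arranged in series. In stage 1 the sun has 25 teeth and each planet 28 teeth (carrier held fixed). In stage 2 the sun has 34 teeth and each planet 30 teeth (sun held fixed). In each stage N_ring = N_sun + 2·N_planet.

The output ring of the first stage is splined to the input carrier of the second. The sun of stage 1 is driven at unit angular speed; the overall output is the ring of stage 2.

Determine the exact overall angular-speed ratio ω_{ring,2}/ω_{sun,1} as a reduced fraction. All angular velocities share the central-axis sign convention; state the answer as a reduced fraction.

-1600/3807

Stage 1: N_ring = 25 + 2·28 = 81
Stage 1: 25(ω_s−ω_c) = −81(ω_r−ω_c),  ω_c=0, ω_s=1
Stage 1: ω_r = 0 − (25/81)(1−0) = -25/81
  ⇒ ω_r¹/ω_s¹ = -25/81
Stage 2: N_ring = 34 + 2·30 = 94
Stage 2: 34(ω_s−ω_c) = −94(ω_r−ω_c),  ω_s=0, ω_c=1
Stage 2: ω_r = 1 − (34/94)(0−1) = 64/47
  ⇒ ω_r²/ω_c² = 64/47
Coupling ω_c² = ω_r¹ ⇒ overall = -25/81 × 64/47 = -1600/3807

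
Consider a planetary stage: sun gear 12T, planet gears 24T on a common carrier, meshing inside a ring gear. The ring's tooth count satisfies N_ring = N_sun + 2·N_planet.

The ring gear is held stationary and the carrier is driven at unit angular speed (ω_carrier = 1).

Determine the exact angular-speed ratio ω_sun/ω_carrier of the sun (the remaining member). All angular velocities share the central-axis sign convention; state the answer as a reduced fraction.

N_ring = 12 + 2·24 = 60
12(ω_s−ω_c) = −60(ω_r−ω_c),  ω_r=0, ω_c=1
ω_s = 1 − (60/12)(0−1) = 6
ω_s/ω_c = 6

6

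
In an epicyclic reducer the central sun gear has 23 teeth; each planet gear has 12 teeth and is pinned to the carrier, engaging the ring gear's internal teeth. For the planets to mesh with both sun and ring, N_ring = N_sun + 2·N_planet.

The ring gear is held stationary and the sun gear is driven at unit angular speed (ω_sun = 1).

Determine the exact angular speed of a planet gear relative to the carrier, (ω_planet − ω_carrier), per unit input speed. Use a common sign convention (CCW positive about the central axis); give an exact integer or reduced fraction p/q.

N_ring = 23 + 2·12 = 47
23(ω_s−ω_c) = −47(ω_r−ω_c),  ω_r=0, ω_s=1
23(1−ω_c) = −47(0−ω_c)  ⇒  70ω_c = 23  ⇒  ω_c = 23/70
sun–planet: 23·(1−23/70) = −12·(ω_p−ω_c)  ⇒  ω_p−ω_c = −(23/12)·(47/70) = -1081/840

-1081/840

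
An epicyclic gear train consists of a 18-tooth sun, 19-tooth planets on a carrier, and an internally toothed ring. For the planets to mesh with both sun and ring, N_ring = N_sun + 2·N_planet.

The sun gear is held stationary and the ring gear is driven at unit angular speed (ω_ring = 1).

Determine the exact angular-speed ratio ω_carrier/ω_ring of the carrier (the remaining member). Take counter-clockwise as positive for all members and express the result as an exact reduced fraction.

N_ring = 18 + 2·19 = 56
18(ω_s−ω_c) = −56(ω_r−ω_c),  ω_s=0, ω_r=1
18(0−ω_c) = −56(1−ω_c)  ⇒  74ω_c = 56  ⇒  ω_c = 28/37
ω_c/ω_r = 28/37

28/37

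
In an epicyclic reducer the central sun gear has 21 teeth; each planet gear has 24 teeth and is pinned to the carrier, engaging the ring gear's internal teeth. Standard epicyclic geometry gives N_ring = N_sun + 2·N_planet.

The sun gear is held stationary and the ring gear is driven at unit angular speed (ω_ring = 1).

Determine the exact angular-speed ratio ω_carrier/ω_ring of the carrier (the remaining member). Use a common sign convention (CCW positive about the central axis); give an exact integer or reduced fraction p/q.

N_ring = 21 + 2·24 = 69
21(ω_s−ω_c) = −69(ω_r−ω_c),  ω_s=0, ω_r=1
21(0−ω_c) = −69(1−ω_c)  ⇒  90ω_c = 69  ⇒  ω_c = 23/30
ω_c/ω_r = 23/30

23/30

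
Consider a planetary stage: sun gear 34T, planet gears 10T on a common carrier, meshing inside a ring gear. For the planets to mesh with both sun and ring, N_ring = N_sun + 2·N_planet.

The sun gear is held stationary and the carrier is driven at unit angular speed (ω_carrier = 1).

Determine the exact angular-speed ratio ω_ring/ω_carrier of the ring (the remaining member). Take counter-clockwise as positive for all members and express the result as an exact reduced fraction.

N_ring = 34 + 2·10 = 54
34(ω_s−ω_c) = −54(ω_r−ω_c),  ω_s=0, ω_c=1
ω_r = 1 − (34/54)(0−1) = 44/27
ω_r/ω_c = 44/27

44/27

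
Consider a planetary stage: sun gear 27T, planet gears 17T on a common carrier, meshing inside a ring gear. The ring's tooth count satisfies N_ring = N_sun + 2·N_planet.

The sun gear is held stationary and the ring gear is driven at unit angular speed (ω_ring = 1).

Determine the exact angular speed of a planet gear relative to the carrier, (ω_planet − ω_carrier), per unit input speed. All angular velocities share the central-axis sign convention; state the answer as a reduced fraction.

1647/1496

N_ring = 27 + 2·17 = 61
27(ω_s−ω_c) = −61(ω_r−ω_c),  ω_s=0, ω_r=1
27(0−ω_c) = −61(1−ω_c)  ⇒  88ω_c = 61  ⇒  ω_c = 61/88
sun–planet: 27·(0−61/88) = −17·(ω_p−ω_c)  ⇒  ω_p−ω_c = −(27/17)·(-61/88) = 1647/1496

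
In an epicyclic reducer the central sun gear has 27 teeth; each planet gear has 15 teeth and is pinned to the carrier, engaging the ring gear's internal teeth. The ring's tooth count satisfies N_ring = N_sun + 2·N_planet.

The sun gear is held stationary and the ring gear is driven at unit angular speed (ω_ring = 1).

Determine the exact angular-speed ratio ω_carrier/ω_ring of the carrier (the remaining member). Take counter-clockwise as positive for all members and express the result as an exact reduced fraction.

19/28

N_ring = 27 + 2·15 = 57
27(ω_s−ω_c) = −57(ω_r−ω_c),  ω_s=0, ω_r=1
27(0−ω_c) = −57(1−ω_c)  ⇒  84ω_c = 57  ⇒  ω_c = 19/28
ω_c/ω_r = 19/28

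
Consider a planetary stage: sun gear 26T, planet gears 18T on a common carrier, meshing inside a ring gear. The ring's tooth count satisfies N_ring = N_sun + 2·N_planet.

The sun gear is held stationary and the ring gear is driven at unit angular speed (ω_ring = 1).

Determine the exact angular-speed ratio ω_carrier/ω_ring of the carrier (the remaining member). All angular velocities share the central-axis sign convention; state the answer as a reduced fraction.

31/44

N_ring = 26 + 2·18 = 62
26(ω_s−ω_c) = −62(ω_r−ω_c),  ω_s=0, ω_r=1
26(0−ω_c) = −62(1−ω_c)  ⇒  88ω_c = 62  ⇒  ω_c = 31/44
ω_c/ω_r = 31/44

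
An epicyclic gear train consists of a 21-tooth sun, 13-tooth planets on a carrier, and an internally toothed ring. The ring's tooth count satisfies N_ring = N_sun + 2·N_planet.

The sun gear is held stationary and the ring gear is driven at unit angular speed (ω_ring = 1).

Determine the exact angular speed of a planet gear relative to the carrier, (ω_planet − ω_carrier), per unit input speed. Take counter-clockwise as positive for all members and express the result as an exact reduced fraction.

N_ring = 21 + 2·13 = 47
21(ω_s−ω_c) = −47(ω_r−ω_c),  ω_s=0, ω_r=1
21(0−ω_c) = −47(1−ω_c)  ⇒  68ω_c = 47  ⇒  ω_c = 47/68
sun–planet: 21·(0−47/68) = −13·(ω_p−ω_c)  ⇒  ω_p−ω_c = −(21/13)·(-47/68) = 987/884

987/884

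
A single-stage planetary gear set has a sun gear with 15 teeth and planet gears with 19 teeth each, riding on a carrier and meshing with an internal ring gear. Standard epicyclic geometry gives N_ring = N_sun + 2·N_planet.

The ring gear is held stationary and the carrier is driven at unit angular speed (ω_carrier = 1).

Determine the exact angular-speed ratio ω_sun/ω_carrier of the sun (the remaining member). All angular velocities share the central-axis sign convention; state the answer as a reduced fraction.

N_ring = 15 + 2·19 = 53
15(ω_s−ω_c) = −53(ω_r−ω_c),  ω_r=0, ω_c=1
ω_s = 1 − (53/15)(0−1) = 68/15
ω_s/ω_c = 68/15

68/15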